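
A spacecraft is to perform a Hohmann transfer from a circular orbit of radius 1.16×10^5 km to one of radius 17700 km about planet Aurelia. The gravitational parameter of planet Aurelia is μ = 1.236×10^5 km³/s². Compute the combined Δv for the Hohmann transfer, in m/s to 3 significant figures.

Δv = 1340 m/s

The Hohmann ellipse has a_t = (r₁ + r₂)/2 = 66850 km.
At r₁ the circular-orbit speed is v₁ = √(μ/r₁) = 1.03224 km/s.
Transfer-orbit speed at r₁ (v² = μ(2/r − 1/a)): v_a = √[μ(2/r₁ − 1/a_t)] = 0.531149 km/s.
First burn Δv₁ = |v_a − v₁| = 0.50109 km/s.
At r₂, v₂ = √(μ/r₂) = 2.642546 km/s.
Transfer-orbit speed at r₂: v_p = √[μ(2/r₂ − 1/a_t)] = 3.480975 km/s.
Second burn Δv₂ = |v₂ − v_p| = 0.83843 km/s.
Total Δv = Δv₁ + Δv₂ = 1.340 km/s.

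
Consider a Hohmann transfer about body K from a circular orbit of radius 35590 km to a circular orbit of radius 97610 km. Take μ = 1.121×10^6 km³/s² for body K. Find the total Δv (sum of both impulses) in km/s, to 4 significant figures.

Transfer-ellipse semi-major axis a_t = (r₁ + r₂)/2 = (35590 + 97610)/2 = 66600 km.
Circular speed at r₁: v₁ = √(μ/r₁) = √(1.121×10^6/35590) = 5.612 km/s.
On the transfer ellipse at r₁, v² = μ(2/r − 1/a) gives v_p = √[μ(2/r₁ − 1/a_t)] = 6.794 km/s.
First burn Δv₁ = |v_p − v₁| = 1.182 km/s.
Circular speed at r₂: v₂ = √(μ/r₂) = 3.3889 km/s.
Transfer-orbit speed at r₂: v_a = √[μ(2/r₂ − 1/a_t)] = 2.4773 km/s.
Second burn Δv₂ = |v₂ − v_a| = 0.9116 km/s.
Total Δv = Δv₁ + Δv₂ = 2.094 km/s.

Δv = 2.094 km/s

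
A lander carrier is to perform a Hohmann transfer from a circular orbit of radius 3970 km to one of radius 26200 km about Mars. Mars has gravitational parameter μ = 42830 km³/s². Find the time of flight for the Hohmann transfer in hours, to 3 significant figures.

The Hohmann ellipse has a_t = (r₁ + r₂)/2 = 15085 km.
Half the transfer-orbit period gives t = π√(a_t³/μ) = 28130 s.
Converting: 28130 s ÷ 3600 s/hour = 7.81 hours.

t = 7.81 hours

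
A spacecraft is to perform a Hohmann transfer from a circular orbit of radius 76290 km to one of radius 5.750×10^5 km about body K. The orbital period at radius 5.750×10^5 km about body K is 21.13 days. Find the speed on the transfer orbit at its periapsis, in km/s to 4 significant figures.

From Kepler's third law T² = 4π²r³/μ at r = 5.750×10^5 km, T = 21.13 days = 21.13 × 86400 s = 1.825632×10^6 s: μ = 4π²r³/T² = 2.25184×10^6 km³/s².
Semi-major axis of the transfer orbit: a_t = (76290 + 5.750×10^5)/2 = 3.25645×10^5 km.
The periapsis of the transfer ellipse is at r = 76290 km.
From the vis-viva equation, v = √[μ(2/r − 1/a_t)] = 7.219 km/s.

v = 7.219 km/s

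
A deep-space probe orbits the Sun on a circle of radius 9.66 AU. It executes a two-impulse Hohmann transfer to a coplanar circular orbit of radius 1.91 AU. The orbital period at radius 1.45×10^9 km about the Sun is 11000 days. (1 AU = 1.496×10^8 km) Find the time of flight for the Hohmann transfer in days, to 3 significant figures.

From Kepler's third law T² = 4π²r³/μ at r = 1.45×10^9 km, T = 11000 days = 11000 × 86400 s = 9.504×10^8 s: μ = 4π²r³/T² = 1.33245×10^11 km³/s².
In km: r₁ = 9.66 × 1.496×10^8 = 1.445136×10^9 km; r₂ = 1.91 × 1.496×10^8 = 2.85736×10^8 km.
Transfer-ellipse semi-major axis a_t = (r₁ + r₂)/2 = (1.445136×10^9 + 2.85736×10^8)/2 = 8.65436×10^8 km.
Half the transfer-orbit period gives t = π√(a_t³/μ) = 2.191×10^8 s.
Converting: 2.191×10^8 s ÷ 86400 s/day = 2540 days.

t = 2540 days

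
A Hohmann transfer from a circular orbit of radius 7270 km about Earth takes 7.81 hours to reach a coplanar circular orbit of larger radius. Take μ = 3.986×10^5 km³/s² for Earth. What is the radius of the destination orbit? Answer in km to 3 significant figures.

r₂ = 56200 km

Transfer time t = 7.81 hours = 28116 s, and t = π√(a_t³/μ).
So a_t = (μ t²/π²)^(1/3) = (3.986×10^5 × (28116)² / π²)^(1/3) = 31724 km.
Since a_t = (r₁ + r₂)/2, r₂ = 2a_t − r₁ = 2×31724 − 7270 = 56178 km.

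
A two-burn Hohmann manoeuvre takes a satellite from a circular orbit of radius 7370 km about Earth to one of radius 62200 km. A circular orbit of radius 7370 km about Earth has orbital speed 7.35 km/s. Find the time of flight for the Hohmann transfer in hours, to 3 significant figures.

From the circular-orbit relation v² = μ/r at r = 7370 km: μ = v²r = (7.35)² × 7370 = 3.98146×10^5 km³/s².
Transfer-ellipse semi-major axis a_t = (r₁ + r₂)/2 = (7370 + 62200)/2 = 34785 km.
Half the transfer-orbit period gives t = π√(a_t³/μ) = 32300 s.
Converting: 32300 s ÷ 3600 s/hour = 8.97 hours.

t = 8.97 hours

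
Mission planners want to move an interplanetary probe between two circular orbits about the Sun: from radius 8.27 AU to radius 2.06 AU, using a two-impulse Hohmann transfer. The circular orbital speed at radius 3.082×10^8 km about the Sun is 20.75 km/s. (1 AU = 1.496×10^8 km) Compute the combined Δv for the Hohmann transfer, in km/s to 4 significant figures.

From the circular-orbit relation v² = μ/r at r = 3.082×10^8 km: μ = v²r = (20.75)² × 3.082×10^8 = 1.32699×10^11 km³/s².
In km: r₁ = 8.27 × 1.496×10^8 = 1.237192×10^9 km; r₂ = 2.06 × 1.496×10^8 = 3.08176×10^8 km.
Transfer-ellipse semi-major axis a_t = (r₁ + r₂)/2 = (1.237192×10^9 + 3.08176×10^8)/2 = 7.72684×10^8 km.
Circular speed at r₁: v₁ = √(μ/r₁) = √(1.32699×10^11/1.237192×10^9) = 10.357 km/s.
Transfer-orbit speed at r₁ (vis-viva equation): v_a = √[μ(2/r₁ − 1/a_t)] = 6.5406 km/s.
First burn Δv₁ = |v_a − v₁| = 3.816 km/s.
At r₂, v₂ = √(μ/r₂) = 20.7508 km/s.
Transfer-orbit speed at r₂: v_p = √[μ(2/r₂ − 1/a_t)] = 26.2575 km/s.
Second burn Δv₂ = |v₂ − v_p| = 5.507 km/s.
Total Δv = Δv₁ + Δv₂ = 9.323 km/s.

Δv = 9.323 km/s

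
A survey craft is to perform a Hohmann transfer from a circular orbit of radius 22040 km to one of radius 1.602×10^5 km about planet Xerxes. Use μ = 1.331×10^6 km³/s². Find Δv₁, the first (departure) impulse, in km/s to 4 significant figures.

Transfer-ellipse semi-major axis a_t = (r₁ + r₂)/2 = (22040 + 1.602×10^5)/2 = 91120 km.
On the circular orbit at r = 22040 km, v_c = √(μ/r) = 7.7711 km/s.
Vis-viva on the transfer ellipse at r = 22040 km gives v_t = √[μ(2/r − 1/a_t)] = 10.304 km/s.
Δv₁ = |v_t − v_c| = |10.304 − 7.7711| = 2.533 km/s.

Δv₁ = 2.533 km/s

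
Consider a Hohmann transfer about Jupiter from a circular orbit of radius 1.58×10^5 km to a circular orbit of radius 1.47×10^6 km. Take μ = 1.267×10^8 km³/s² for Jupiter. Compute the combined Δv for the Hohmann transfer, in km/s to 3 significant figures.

Transfer-ellipse semi-major axis a_t = (r₁ + r₂)/2 = (1.580×10^5 + 1.470×10^6)/2 = 8.140×10^5 km.
Circular speed at r₁: v₁ = √(μ/r₁) = √(1.267×10^8/1.580×10^5) = 28.318 km/s.
On the transfer ellipse at r₁, vis-viva gives v_p = √[μ(2/r₁ − 1/a_t)] = 38.055 km/s.
First burn Δv₁ = |v_p − v₁| = 9.737 km/s.
Circular speed at r₂: v₂ = √(μ/r₂) = 9.284 km/s.
Transfer-orbit speed at r₂: v_a = √[μ(2/r₂ − 1/a_t)] = 4.090 km/s.
Second burn Δv₂ = |v₂ − v_a| = 5.194 km/s.
Total Δv = Δv₁ + Δv₂ = 14.93 km/s.

Δv = 14.9 km/s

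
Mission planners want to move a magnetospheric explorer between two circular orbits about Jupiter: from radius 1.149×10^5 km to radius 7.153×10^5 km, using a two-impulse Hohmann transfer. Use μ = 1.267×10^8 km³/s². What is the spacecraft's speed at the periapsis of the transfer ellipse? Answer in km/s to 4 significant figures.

Semi-major axis of the transfer orbit: a_t = (1.149×10^5 + 7.153×10^5)/2 = 4.151×10^5 km.
The periapsis of the transfer ellipse is at r = 1.149×10^5 km.
From the vis-viva equation, v = √[μ(2/r − 1/a_t)] = 43.59 km/s.

v = 43.59 km/s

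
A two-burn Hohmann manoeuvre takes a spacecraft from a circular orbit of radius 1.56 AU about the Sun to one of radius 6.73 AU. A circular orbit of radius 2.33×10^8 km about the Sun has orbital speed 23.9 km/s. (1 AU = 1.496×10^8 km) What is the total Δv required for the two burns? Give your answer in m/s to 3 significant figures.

From the circular-orbit relation v² = μ/r at r = 2.33×10^8 km: μ = v²r = (23.9)² × 2.33×10^8 = 1.33092×10^11 km³/s².
In km: r₁ = 1.56 × 1.496×10^8 = 2.33376×10^8 km; r₂ = 6.73 × 1.496×10^8 = 1.006808×10^9 km.
The Hohmann ellipse has a_t = (r₁ + r₂)/2 = 6.20092×10^8 km.
At r₁ the circular-orbit speed is v₁ = √(μ/r₁) = 23.8807 km/s.
On the transfer ellipse at r₁, v² = μ(2/r − 1/a) gives v_p = √[μ(2/r₁ − 1/a_t)] = 30.4294 km/s.
First burn Δv₁ = |v_p − v₁| = 6.549 km/s.
At r₂, v₂ = √(μ/r₂) = 11.4975 km/s.
Transfer-orbit speed at r₂: v_a = √[μ(2/r₂ − 1/a_t)] = 7.05347 km/s.
Second burn Δv₂ = |v₂ − v_a| = 4.444 km/s.
Δv = Δv₁ + Δv₂ = 6.549 + 4.444 = 10.99 km/s.

Δv = 11000 m/s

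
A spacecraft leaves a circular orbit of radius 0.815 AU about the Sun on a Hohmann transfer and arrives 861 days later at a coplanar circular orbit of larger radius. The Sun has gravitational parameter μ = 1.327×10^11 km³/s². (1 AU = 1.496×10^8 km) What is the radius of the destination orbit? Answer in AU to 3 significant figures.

In km: r₁ = 0.815 × 1.496×10^8 = 1.21924×10^8 km.
Transfer time t = 861 days = 7.43904×10^7 s, and t = π√(a_t³/μ).
So a_t = (μ t²/π²)^(1/3) = (1.327×10^11 × (7.43904×10^7)² / π²)^(1/3) = 4.2060×10^8 km.
Since a_t = (r₁ + r₂)/2, r₂ = 2a_t − r₁ = 2×4.2060×10^8 − 1.21924×10^8 = 7.19276×10^8 km.
In AU: r₂ = 7.19276×10^8 / 1.496×10^8 = 4.81 AU.

r₂ = 4.81 AU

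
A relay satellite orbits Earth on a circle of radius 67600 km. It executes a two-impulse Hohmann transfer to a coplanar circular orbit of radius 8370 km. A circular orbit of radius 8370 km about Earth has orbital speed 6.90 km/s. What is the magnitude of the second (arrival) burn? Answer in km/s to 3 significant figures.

From the circular-orbit relation v² = μ/r at r = 8370 km: μ = v²r = (6.90)² × 8370 = 3.98496×10^5 km³/s².
Semi-major axis of the transfer orbit: a_t = (67600 + 8370)/2 = 37985 km.
Circular speed at r = 8370 km: v_c = √(μ/r) = 6.900 km/s.
Transfer-orbit speed at the same r (vis-viva, a = a_t): v_t = √[μ(2/r − 1/a_t)] = 9.205 km/s.
Δv₂ = |v_t − v_c| = |9.205 − 6.900| = 2.305 km/s.

Δv₂ = 2.30 km/s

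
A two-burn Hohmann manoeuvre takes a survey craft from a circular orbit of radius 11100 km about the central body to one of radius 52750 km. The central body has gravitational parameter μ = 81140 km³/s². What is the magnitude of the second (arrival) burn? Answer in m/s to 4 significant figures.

Δv₂ = 508.9 m/s

The Hohmann ellipse has a_t = (r₁ + r₂)/2 = 31925 km.
On the circular orbit at r = 52750 km, v_c = √(μ/r) = 1.2402 km/s.
Transfer-orbit speed at the same r (vis-viva, a = a_t): v_t = √[μ(2/r − 1/a_t)] = 0.73131 km/s.
Δv₂ = |v_t − v_c| = |0.73131 − 1.2402| = 0.5089 km/s.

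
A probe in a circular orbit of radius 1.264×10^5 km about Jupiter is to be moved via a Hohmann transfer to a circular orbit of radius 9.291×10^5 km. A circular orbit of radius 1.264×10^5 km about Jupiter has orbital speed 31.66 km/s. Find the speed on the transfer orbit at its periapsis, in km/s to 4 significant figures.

From the circular-orbit relation v² = μ/r at r = 1.264×10^5 km: μ = v²r = (31.66)² × 1.264×10^5 = 1.26698×10^8 km³/s².
Semi-major axis of the transfer orbit: a_t = (1.264×10^5 + 9.291×10^5)/2 = 5.2775×10^5 km.
The periapsis of the transfer ellipse is at r = 1.264×10^5 km.
Applying v² = μ(2/r − 1/a_t): v = 42.01 km/s.

v = 42.01 km/s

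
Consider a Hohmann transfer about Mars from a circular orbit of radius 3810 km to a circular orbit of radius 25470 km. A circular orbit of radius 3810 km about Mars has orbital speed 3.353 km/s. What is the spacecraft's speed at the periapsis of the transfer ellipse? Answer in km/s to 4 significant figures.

From the circular-orbit relation v² = μ/r at r = 3810 km: μ = v²r = (3.353)² × 3810 = 42834.3 km³/s².
Transfer-ellipse semi-major axis a_t = (r₁ + r₂)/2 = (3810 + 25470)/2 = 14640 km.
At periapsis, r = 3810 km.
Applying v² = μ(2/r − 1/a_t): v = 4.423 km/s.

v = 4.423 km/s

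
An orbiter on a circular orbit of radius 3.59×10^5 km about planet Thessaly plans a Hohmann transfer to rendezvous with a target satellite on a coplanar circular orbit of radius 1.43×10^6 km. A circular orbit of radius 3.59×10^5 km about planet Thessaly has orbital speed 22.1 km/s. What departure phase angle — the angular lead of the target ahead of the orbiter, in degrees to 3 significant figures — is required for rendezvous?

φ = 90.9°

From the circular-orbit relation v² = μ/r at r = 3.59×10^5 km: μ = v²r = (22.1)² × 3.59×10^5 = 1.75339×10^8 km³/s².
The Hohmann ellipse has a_t = (r₁ + r₂)/2 = 8.945×10^5 km.
The half-period of the transfer ellipse is t = π√(a_t³/μ) = 2.00715×10^5 s.
Target angular speed ω₂ = √(μ/r₂³) = 7.74347×10^-6 rad/s.
Angle swept by the target during transfer: ω₂·t = 1.55423 rad = 89.051°.
Arrival is 180° from departure on the ellipse, so φ = 180° − 89.051° = 90.9°.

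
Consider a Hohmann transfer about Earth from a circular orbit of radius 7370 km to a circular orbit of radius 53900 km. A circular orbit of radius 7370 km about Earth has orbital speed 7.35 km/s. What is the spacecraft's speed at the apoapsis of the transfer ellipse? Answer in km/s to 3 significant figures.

From the circular-orbit relation v² = μ/r at r = 7370 km: μ = v²r = (7.35)² × 7370 = 3.98146×10^5 km³/s².
Transfer-ellipse semi-major axis a_t = (r₁ + r₂)/2 = (7370 + 53900)/2 = 30635 km.
The apoapsis of the transfer ellipse is at r = 53900 km.
From the vis-viva equation, v = √[μ(2/r − 1/a_t)] = 1.333 km/s.

v = 1.33 km/s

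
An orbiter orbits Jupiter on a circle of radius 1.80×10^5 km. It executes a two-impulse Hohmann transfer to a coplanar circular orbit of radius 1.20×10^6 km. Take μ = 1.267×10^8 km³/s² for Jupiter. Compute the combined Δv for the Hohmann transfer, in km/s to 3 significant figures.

The Hohmann ellipse has a_t = (r₁ + r₂)/2 = 6.900×10^5 km.
Circular speed at r₁: v₁ = √(μ/r₁) = √(1.267×10^8/1.800×10^5) = 26.531 km/s.
On the transfer ellipse at r₁, vis-viva gives v_p = √[μ(2/r₁ − 1/a_t)] = 34.988 km/s.
First burn Δv₁ = |v_p − v₁| = 8.457 km/s.
Circular speed at r₂: v₂ = √(μ/r₂) = 10.275 km/s.
Transfer-orbit speed at r₂: v_a = √[μ(2/r₂ − 1/a_t)] = 5.2482 km/s.
Second burn Δv₂ = |v₂ − v_a| = 5.027 km/s.
Total Δv = Δv₁ + Δv₂ = 13.48 km/s.

Δv = 13.5 km/s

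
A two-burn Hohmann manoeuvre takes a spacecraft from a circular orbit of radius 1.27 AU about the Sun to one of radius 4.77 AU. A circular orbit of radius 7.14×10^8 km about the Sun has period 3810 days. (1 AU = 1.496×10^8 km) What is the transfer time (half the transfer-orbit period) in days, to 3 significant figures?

From Kepler's third law T² = 4π²r³/μ at r = 7.14×10^8 km, T = 3810 days = 3810 × 86400 s = 3.29184×10^8 s: μ = 4π²r³/T² = 1.32610×10^11 km³/s².
In km: r₁ = 1.27 × 1.496×10^8 = 1.89992×10^8 km; r₂ = 4.77 × 1.496×10^8 = 7.13592×10^8 km.
Transfer-ellipse semi-major axis a_t = (r₁ + r₂)/2 = (1.89992×10^8 + 7.13592×10^8)/2 = 4.51792×10^8 km.
Half the transfer-orbit period gives t = π√(a_t³/μ) = 8.285×10^7 s.
Converting: 8.285×10^7 s ÷ 86400 s/day = 959 days.

t = 959 days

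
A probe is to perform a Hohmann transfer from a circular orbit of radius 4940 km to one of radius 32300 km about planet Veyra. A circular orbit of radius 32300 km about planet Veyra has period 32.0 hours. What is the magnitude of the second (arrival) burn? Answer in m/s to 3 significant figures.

From Kepler's third law T² = 4π²r³/μ at r = 32300 km, T = 32.0 hours = 32.0 × 3600 s = 1.152×10^5 s: μ = 4π²r³/T² = 1.00245×10^5 km³/s².
The Hohmann ellipse has a_t = (r₁ + r₂)/2 = 18620 km.
On the circular orbit at r = 32300 km, v_c = √(μ/r) = 1.7617 km/s.
Transfer-orbit speed at the same r (vis-viva, a = a_t): v_t = √[μ(2/r − 1/a_t)] = 0.90741 km/s.
Δv₂ = |v_t − v_c| = |0.90741 − 1.7617| = 0.8543 km/s.

Δv₂ = 854 m/s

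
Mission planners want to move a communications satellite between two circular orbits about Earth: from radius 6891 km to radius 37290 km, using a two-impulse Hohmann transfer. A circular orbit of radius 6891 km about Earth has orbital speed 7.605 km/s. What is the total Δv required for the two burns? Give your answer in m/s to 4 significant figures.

Δv = 3719 m/s

From the circular-orbit relation v² = μ/r at r = 6891 km: μ = v²r = (7.605)² × 6891 = 3.98548×10^5 km³/s².
Transfer-ellipse semi-major axis a_t = (r₁ + r₂)/2 = (6891 + 37290)/2 = 22090.5 km.
At r₁ the circular-orbit speed is v₁ = √(μ/r₁) = 7.605 km/s.
Transfer-orbit speed at r₁ (vis-viva equation): v_p = √[μ(2/r₁ − 1/a_t)] = 9.881 km/s.
First burn Δv₁ = |v_p − v₁| = 2.276 km/s.
At r₂, v₂ = √(μ/r₂) = 3.269 km/s.
Transfer-orbit speed at r₂: v_a = √[μ(2/r₂ − 1/a_t)] = 1.826 km/s.
Second burn Δv₂ = |v₂ − v_a| = 1.443 km/s.
Δv = Δv₁ + Δv₂ = 2.276 + 1.443 = 3.719 km/s.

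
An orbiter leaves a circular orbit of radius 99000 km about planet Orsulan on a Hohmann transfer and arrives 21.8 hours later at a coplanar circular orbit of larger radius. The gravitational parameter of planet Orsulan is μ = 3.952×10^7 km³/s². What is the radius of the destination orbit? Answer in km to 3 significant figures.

Transfer time t = 21.8 hours = 78480 s, and t = π√(a_t³/μ).
So a_t = (μ t²/π²)^(1/3) = (3.952×10^7 × (78480)² / π²)^(1/3) = 2.9108×10^5 km.
Since a_t = (r₁ + r₂)/2, r₂ = 2a_t − r₁ = 2×2.9108×10^5 − 99000 = 4.8316×10^5 km.

r₂ = 4.83×10^5 km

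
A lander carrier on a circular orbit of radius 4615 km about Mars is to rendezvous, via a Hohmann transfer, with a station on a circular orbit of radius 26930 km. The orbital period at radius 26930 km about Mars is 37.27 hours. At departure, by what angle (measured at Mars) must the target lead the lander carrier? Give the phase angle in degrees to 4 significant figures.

φ = 99.32°

From Kepler's third law T² = 4π²r³/μ at r = 26930 km, T = 37.27 hours = 37.27 × 3600 s = 1.34172×10^5 s: μ = 4π²r³/T² = 42829.7 km³/s².
Transfer-ellipse semi-major axis a_t = (r₁ + r₂)/2 = (4615 + 26930)/2 = 15772.5 km.
The half-period of the transfer ellipse is t = π√(a_t³/μ) = 30070 s.
Target angular speed ω₂ = √(μ/r₂³) = 4.6829×10^-5 rad/s.
Angle swept by the target during transfer: ω₂·t = 1.4081 rad = 80.68°.
The lander carrier traverses 180° on the transfer ellipse, so the target must lead by 180° − 80.68° = 99.32°.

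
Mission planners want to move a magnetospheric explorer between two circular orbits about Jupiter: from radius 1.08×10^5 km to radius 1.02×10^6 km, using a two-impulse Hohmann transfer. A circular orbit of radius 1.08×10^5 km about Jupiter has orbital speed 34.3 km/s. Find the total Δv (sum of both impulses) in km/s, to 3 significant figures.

From the circular-orbit relation v² = μ/r at r = 1.08×10^5 km: μ = v²r = (34.3)² × 1.08×10^5 = 1.27061×10^8 km³/s².
Semi-major axis of the transfer orbit: a_t = (1.080×10^5 + 1.020×10^6)/2 = 5.640×10^5 km.
Circular speed at r₁: v₁ = √(μ/r₁) = √(1.27061×10^8/1.080×10^5) = 34.300 km/s.
Transfer-orbit speed at r₁ (v² = μ(2/r − 1/a)): v_p = √[μ(2/r₁ − 1/a_t)] = 46.127 km/s.
First burn Δv₁ = |v_p − v₁| = 11.827 km/s.
At r₂, v₂ = √(μ/r₂) = 11.161 km/s.
Transfer-orbit speed at r₂: v_a = √[μ(2/r₂ − 1/a_t)] = 4.8840 km/s.
Second burn Δv₂ = |v₂ − v_a| = 6.2770 km/s.
Δv = Δv₁ + Δv₂ = 11.827 + 6.2770 = 18.10 km/s.

Δv = 18.1 km/s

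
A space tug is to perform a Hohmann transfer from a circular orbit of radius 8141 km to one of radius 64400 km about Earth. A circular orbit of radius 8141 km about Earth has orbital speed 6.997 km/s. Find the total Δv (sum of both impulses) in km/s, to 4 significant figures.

From the circular-orbit relation v² = μ/r at r = 8141 km: μ = v²r = (6.997)² × 8141 = 3.98567×10^5 km³/s².
Semi-major axis of the transfer orbit: a_t = (8141 + 64400)/2 = 36270.5 km.
At r₁ the circular-orbit speed is v₁ = √(μ/r₁) = 6.9970 km/s.
On the transfer ellipse at r₁, v² = μ(2/r − 1/a) gives v_p = √[μ(2/r₁ − 1/a_t)] = 9.3235 km/s.
First burn Δv₁ = |v_p − v₁| = 2.3265 km/s.
At r₂, v₂ = √(μ/r₂) = 2.487756 km/s.
Transfer-orbit speed at r₂: v_a = √[μ(2/r₂ − 1/a_t)] = 1.178609 km/s.
Second burn Δv₂ = |v₂ − v_a| = 1.3091 km/s.
Total Δv = Δv₁ + Δv₂ = 3.636 km/s.

Δv = 3.636 km/s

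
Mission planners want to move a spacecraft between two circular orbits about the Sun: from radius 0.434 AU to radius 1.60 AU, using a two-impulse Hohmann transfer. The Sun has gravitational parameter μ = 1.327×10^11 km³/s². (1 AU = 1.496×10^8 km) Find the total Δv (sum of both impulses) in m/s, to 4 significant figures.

Δv = 19660 m/s

In km: r₁ = 0.434 × 1.496×10^8 = 6.49264×10^7 km; r₂ = 1.60 × 1.496×10^8 = 2.3936×10^8 km.
Transfer-ellipse semi-major axis a_t = (r₁ + r₂)/2 = (6.49264×10^7 + 2.3936×10^8)/2 = 1.521432×10^8 km.
Circular speed at r₁: v₁ = √(μ/r₁) = √(1.327×10^11/6.49264×10^7) = 45.21 km/s.
On the transfer ellipse at r₁, vis-viva gives v_p = √[μ(2/r₁ − 1/a_t)] = 56.71 km/s.
First burn Δv₁ = |v_p − v₁| = 11.50 km/s.
Circular speed at r₂: v₂ = √(μ/r₂) = 23.5456 km/s.
Transfer-orbit speed at r₂: v_a = √[μ(2/r₂ − 1/a_t)] = 15.3813 km/s.
Second burn Δv₂ = |v₂ − v_a| = 8.164 km/s.
Δv = Δv₁ + Δv₂ = 11.50 + 8.164 = 19.66 km/s.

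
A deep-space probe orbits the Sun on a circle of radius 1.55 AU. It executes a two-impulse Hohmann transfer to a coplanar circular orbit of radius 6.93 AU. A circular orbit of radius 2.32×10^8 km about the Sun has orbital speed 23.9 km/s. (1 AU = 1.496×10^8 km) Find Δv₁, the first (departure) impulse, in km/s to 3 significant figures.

Δv₁ = 6.66 km/s

From the circular-orbit relation v² = μ/r at r = 2.32×10^8 km: μ = v²r = (23.9)² × 2.32×10^8 = 1.32521×10^11 km³/s².
In km: r₁ = 1.55 × 1.496×10^8 = 2.3188×10^8 km; r₂ = 6.93 × 1.496×10^8 = 1.036728×10^9 km.
Semi-major axis of the transfer orbit: a_t = (2.3188×10^8 + 1.036728×10^9)/2 = 6.34304×10^8 km.
Circular speed at r = 2.3188×10^8 km: v_c = √(μ/r) = 23.906 km/s.
Transfer-orbit speed at the same r (vis-viva, a = a_t): v_t = √[μ(2/r − 1/a_t)] = 30.563 km/s.
Δv₁ = |v_t − v_c| = |30.563 − 23.906| = 6.657 km/s.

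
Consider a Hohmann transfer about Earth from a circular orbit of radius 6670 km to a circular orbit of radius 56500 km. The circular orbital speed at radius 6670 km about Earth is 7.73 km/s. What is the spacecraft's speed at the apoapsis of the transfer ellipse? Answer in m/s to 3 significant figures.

From the circular-orbit relation v² = μ/r at r = 6670 km: μ = v²r = (7.73)² × 6670 = 3.98552×10^5 km³/s².
Transfer-ellipse semi-major axis a_t = (r₁ + r₂)/2 = (6670 + 56500)/2 = 31585 km.
At apoapsis, r = 56500 km.
Vis-viva: v = √[μ(2/r − 1/a_t)] = √[3.98552×10^5 × (2/56500 − 1/31585)] = 1.221 km/s.

v = 1220 m/s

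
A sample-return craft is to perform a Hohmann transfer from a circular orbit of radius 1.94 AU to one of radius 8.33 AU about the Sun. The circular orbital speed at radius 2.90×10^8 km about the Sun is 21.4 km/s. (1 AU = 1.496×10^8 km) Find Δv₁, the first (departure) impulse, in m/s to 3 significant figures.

From the circular-orbit relation v² = μ/r at r = 2.90×10^8 km: μ = v²r = (21.4)² × 2.90×10^8 = 1.32808×10^11 km³/s².
In km: r₁ = 1.94 × 1.496×10^8 = 2.90224×10^8 km; r₂ = 8.33 × 1.496×10^8 = 1.246168×10^9 km.
The Hohmann ellipse has a_t = (r₁ + r₂)/2 = 7.68196×10^8 km.
Circular speed at r = 2.90224×10^8 km: v_c = √(μ/r) = 21.392 km/s.
Transfer-orbit speed at the same r (vis-viva, a = a_t): v_t = √[μ(2/r − 1/a_t)] = 27.246 km/s.
Δv₁ = |v_t − v_c| = |27.246 − 21.392| = 5.854 km/s.

Δv₁ = 5850 m/s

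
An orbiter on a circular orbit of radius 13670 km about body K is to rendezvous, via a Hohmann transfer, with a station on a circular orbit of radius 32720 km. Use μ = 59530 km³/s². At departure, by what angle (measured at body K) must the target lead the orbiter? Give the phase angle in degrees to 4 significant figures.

The Hohmann ellipse has a_t = (r₁ + r₂)/2 = 23195 km.
The half-period of the transfer ellipse is t = π√(a_t³/μ) = 45490 s.
The target's mean motion on its circular orbit is ω₂ = √(μ/r₂³) = 4.122×10^-5 rad/s.
Angle swept by the target during transfer: ω₂·t = 1.875 rad = 107.43°.
The orbiter traverses 180° on the transfer ellipse, so the target must lead by 180° − 107.43° = 72.57°.

φ = 72.57°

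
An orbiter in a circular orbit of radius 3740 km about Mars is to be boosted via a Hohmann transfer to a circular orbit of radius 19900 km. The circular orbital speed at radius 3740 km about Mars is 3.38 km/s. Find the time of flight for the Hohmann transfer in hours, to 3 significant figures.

t = 5.43 hours

From the circular-orbit relation v² = μ/r at r = 3740 km: μ = v²r = (3.38)² × 3740 = 42727.3 km³/s².
Transfer-ellipse semi-major axis a_t = (r₁ + r₂)/2 = (3740 + 19900)/2 = 11820 km.
By Kepler's third law the transfer-orbit period is T = 2π√(a_t³/μ), so t = T/2 = 19531 s.
Converting: 19531 s ÷ 3600 s/hour = 5.43 hours.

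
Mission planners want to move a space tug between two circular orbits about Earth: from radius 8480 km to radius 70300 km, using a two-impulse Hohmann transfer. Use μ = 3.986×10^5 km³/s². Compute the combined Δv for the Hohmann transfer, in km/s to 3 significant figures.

The Hohmann ellipse has a_t = (r₁ + r₂)/2 = 39390 km.
At r₁ the circular-orbit speed is v₁ = √(μ/r₁) = 6.856 km/s.
Transfer-orbit speed at r₁ (v² = μ(2/r − 1/a)): v_p = √[μ(2/r₁ − 1/a_t)] = 9.159 km/s.
First burn Δv₁ = |v_p − v₁| = 2.303 km/s.
At r₂, v₂ = √(μ/r₂) = 2.381 km/s.
Transfer-orbit speed at r₂: v_a = √[μ(2/r₂ − 1/a_t)] = 1.105 km/s.
Second burn Δv₂ = |v₂ − v_a| = 1.276 km/s.
Total Δv = Δv₁ + Δv₂ = 3.579 km/s.

Δv = 3.58 km/s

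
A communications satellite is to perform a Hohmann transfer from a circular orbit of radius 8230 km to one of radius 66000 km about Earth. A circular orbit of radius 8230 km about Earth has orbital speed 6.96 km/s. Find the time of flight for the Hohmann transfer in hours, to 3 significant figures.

From the circular-orbit relation v² = μ/r at r = 8230 km: μ = v²r = (6.96)² × 8230 = 3.98674×10^5 km³/s².
The Hohmann ellipse has a_t = (r₁ + r₂)/2 = 37115 km.
Half the transfer-orbit period gives t = π√(a_t³/μ) = 35580 s.
Converting: 35580 s ÷ 3600 s/hour = 9.88 hours.

t = 9.88 hours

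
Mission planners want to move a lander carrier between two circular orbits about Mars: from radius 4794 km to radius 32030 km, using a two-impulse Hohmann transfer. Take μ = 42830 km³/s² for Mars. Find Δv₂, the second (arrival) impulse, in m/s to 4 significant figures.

Semi-major axis of the transfer orbit: a_t = (4794 + 32030)/2 = 18412 km.
Circular speed at r = 32030 km: v_c = √(μ/r) = 1.1564 km/s.
Transfer-orbit speed at the same r (vis-viva, a = a_t): v_t = √[μ(2/r − 1/a_t)] = 0.59006 km/s.
Δv₂ = |v_t − v_c| = |0.59006 − 1.1564| = 0.5663 km/s.

Δv₂ = 566.3 m/s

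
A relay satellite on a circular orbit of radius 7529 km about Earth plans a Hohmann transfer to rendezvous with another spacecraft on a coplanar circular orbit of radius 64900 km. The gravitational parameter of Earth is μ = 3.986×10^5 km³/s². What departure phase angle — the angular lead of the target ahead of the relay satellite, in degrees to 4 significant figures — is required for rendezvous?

Transfer-ellipse semi-major axis a_t = (r₁ + r₂)/2 = (7529 + 64900)/2 = 36214.5 km.
Transfer time t = π√(a_t³/μ) = 34290 s.
The target's mean motion on its circular orbit is ω₂ = √(μ/r₂³) = 3.819×10^-5 rad/s.
Angle swept by the target during transfer: ω₂·t = 1.3095 rad = 75.03°.
Arrival is 180° from departure on the ellipse, so φ = 180° − 75.03° = 105.0°.

φ = 105.0°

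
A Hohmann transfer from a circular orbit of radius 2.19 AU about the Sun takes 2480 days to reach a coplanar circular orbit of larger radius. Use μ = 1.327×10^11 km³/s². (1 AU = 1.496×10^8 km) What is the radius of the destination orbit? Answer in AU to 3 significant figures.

In km: r₁ = 2.19 × 1.496×10^8 = 3.27624×10^8 km.
Transfer time t = 2480 days = 2.14272×10^8 s, and t = π√(a_t³/μ).
So a_t = (μ t²/π²)^(1/3) = (1.327×10^11 × (2.14272×10^8)² / π²)^(1/3) = 8.5147×10^8 km.
Since a_t = (r₁ + r₂)/2, r₂ = 2a_t − r₁ = 2×8.5147×10^8 − 3.27624×10^8 = 1.375316×10^9 km.
In AU: r₂ = 1.375316×10^9 / 1.496×10^8 = 9.19 AU.

r₂ = 9.19 AU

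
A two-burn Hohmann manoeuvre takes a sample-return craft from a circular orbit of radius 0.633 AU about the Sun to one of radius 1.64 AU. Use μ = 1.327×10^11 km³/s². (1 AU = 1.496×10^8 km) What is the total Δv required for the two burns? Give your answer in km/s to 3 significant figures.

Δv = 13.4 km/s

In km: r₁ = 0.633 × 1.496×10^8 = 9.46968×10^7 km; r₂ = 1.64 × 1.496×10^8 = 2.45344×10^8 km.
Transfer-ellipse semi-major axis a_t = (r₁ + r₂)/2 = (9.46968×10^7 + 2.45344×10^8)/2 = 1.700204×10^8 km.
At r₁ the circular-orbit speed is v₁ = √(μ/r₁) = 37.434 km/s.
On the transfer ellipse at r₁, vis-viva gives v_p = √[μ(2/r₁ − 1/a_t)] = 44.968 km/s.
First burn Δv₁ = |v_p − v₁| = 7.534 km/s.
Circular speed at r₂: v₂ = √(μ/r₂) = 23.26 km/s.
Transfer-orbit speed at r₂: v_a = √[μ(2/r₂ − 1/a_t)] = 17.36 km/s.
Second burn Δv₂ = |v₂ − v_a| = 5.900 km/s.
Total Δv = Δv₁ + Δv₂ = 13.43 km/s.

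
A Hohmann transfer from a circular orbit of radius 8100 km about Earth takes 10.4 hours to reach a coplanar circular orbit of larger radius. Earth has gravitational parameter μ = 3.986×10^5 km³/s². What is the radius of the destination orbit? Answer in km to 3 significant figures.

Transfer time t = 10.4 hours = 37440 s, and t = π√(a_t³/μ).
So a_t = (μ t²/π²)^(1/3) = (3.986×10^5 × (37440)² / π²)^(1/3) = 38398 km.
Since a_t = (r₁ + r₂)/2, r₂ = 2a_t − r₁ = 2×38398 − 8100 = 68696 km.

r₂ = 68700 km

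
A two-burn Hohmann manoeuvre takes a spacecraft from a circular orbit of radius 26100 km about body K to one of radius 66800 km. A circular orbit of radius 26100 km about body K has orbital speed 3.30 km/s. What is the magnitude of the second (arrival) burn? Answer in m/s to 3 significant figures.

Δv₂ = 517 m/s

From the circular-orbit relation v² = μ/r at r = 26100 km: μ = v²r = (3.30)² × 26100 = 2.84229×10^5 km³/s².
Transfer-ellipse semi-major axis a_t = (r₁ + r₂)/2 = (26100 + 66800)/2 = 46450 km.
On the circular orbit at r = 66800 km, v_c = √(μ/r) = 2.0627 km/s.
Transfer-orbit speed at the same r (vis-viva, a = a_t): v_t = √[μ(2/r − 1/a_t)] = 1.5462 km/s.
Δv₂ = |v_t − v_c| = |1.5462 − 2.0627| = 0.5165 km/s.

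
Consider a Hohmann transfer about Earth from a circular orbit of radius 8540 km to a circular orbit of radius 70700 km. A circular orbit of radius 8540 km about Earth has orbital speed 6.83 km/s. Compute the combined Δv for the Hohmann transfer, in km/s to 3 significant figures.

Δv = 3.57 km/s

From the circular-orbit relation v² = μ/r at r = 8540 km: μ = v²r = (6.83)² × 8540 = 3.98382×10^5 km³/s².
The Hohmann ellipse has a_t = (r₁ + r₂)/2 = 39620 km.
Circular speed at r₁: v₁ = √(μ/r₁) = √(3.98382×10^5/8540) = 6.8300 km/s.
Transfer-orbit speed at r₁ (vis-viva): v_p = √[μ(2/r₁ − 1/a_t)] = 9.1237 km/s.
First burn Δv₁ = |v_p − v₁| = 2.2937 km/s.
Circular speed at r₂: v₂ = √(μ/r₂) = 2.3738 km/s.
Transfer-orbit speed at r₂: v_a = √[μ(2/r₂ − 1/a_t)] = 1.1021 km/s.
Second burn Δv₂ = |v₂ − v_a| = 1.2717 km/s.
Δv = Δv₁ + Δv₂ = 2.2937 + 1.2717 = 3.565 km/s.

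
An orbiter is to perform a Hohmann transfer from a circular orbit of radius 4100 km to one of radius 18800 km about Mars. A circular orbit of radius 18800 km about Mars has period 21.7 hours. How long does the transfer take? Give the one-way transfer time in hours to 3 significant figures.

t = 5.16 hours

From Kepler's third law T² = 4π²r³/μ at r = 18800 km, T = 21.7 hours = 21.7 × 3600 s = 78120 s: μ = 4π²r³/T² = 42984.2 km³/s².
The Hohmann ellipse has a_t = (r₁ + r₂)/2 = 11450 km.
Transfer time t = π√(a_t³/μ) = π√((11450)³ / 42984.2) = 18570 s.
Converting: 18570 s ÷ 3600 s/hour = 5.16 hours.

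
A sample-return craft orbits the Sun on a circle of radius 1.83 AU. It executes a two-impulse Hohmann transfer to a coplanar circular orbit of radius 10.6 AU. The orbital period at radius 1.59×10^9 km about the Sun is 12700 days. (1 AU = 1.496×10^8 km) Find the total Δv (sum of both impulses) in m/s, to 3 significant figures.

Δv = 10900 m/s

From Kepler's third law T² = 4π²r³/μ at r = 1.59×10^9 km, T = 12700 days = 12700 × 86400 s = 1.09728×10^9 s: μ = 4π²r³/T² = 1.31800×10^11 km³/s².
In km: r₁ = 1.83 × 1.496×10^8 = 2.73768×10^8 km; r₂ = 10.6 × 1.496×10^8 = 1.58576×10^9 km.
Transfer-ellipse semi-major axis a_t = (r₁ + r₂)/2 = (2.73768×10^8 + 1.58576×10^9)/2 = 9.29764×10^8 km.
Circular speed at r₁: v₁ = √(μ/r₁) = √(1.31800×10^11/2.73768×10^8) = 21.942 km/s.
Transfer-orbit speed at r₁ (vis-viva equation): v_p = √[μ(2/r₁ − 1/a_t)] = 28.655 km/s.
First burn Δv₁ = |v_p − v₁| = 6.713 km/s.
At r₂, v₂ = √(μ/r₂) = 9.117 km/s.
Transfer-orbit speed at r₂: v_a = √[μ(2/r₂ − 1/a_t)] = 4.947 km/s.
Second burn Δv₂ = |v₂ − v_a| = 4.170 km/s.
Total Δv = Δv₁ + Δv₂ = 10.88 km/s.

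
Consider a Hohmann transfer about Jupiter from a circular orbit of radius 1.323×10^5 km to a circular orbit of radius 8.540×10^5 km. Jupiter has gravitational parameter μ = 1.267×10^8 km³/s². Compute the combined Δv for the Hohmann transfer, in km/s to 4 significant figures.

Transfer-ellipse semi-major axis a_t = (r₁ + r₂)/2 = (1.323×10^5 + 8.540×10^5)/2 = 4.9315×10^5 km.
Circular speed at r₁: v₁ = √(μ/r₁) = √(1.267×10^8/1.323×10^5) = 30.94628 km/s.
On the transfer ellipse at r₁, vis-viva equation gives v_p = √[μ(2/r₁ − 1/a_t)] = 40.72375 km/s.
First burn Δv₁ = |v_p − v₁| = 9.777 km/s.
Circular speed at r₂: v₂ = √(μ/r₂) = 12.18 km/s.
Transfer-orbit speed at r₂: v_a = √[μ(2/r₂ − 1/a_t)] = 6.309 km/s.
Second burn Δv₂ = |v₂ − v_a| = 5.871 km/s.
Δv = Δv₁ + Δv₂ = 9.777 + 5.871 = 15.65 km/s.

Δv = 15.65 km/s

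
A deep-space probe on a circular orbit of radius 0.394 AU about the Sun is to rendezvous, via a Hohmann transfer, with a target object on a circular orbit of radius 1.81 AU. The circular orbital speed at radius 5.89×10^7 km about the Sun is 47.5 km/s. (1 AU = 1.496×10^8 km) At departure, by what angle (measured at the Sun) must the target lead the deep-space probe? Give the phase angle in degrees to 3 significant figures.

φ = 94.5°

From the circular-orbit relation v² = μ/r at r = 5.89×10^7 km: μ = v²r = (47.5)² × 5.89×10^7 = 1.32893×10^11 km³/s².
In km: r₁ = 0.394 × 1.496×10^8 = 5.89424×10^7 km; r₂ = 1.81 × 1.496×10^8 = 2.70776×10^8 km.
Semi-major axis of the transfer orbit: a_t = (5.89424×10^7 + 2.70776×10^8)/2 = 1.648592×10^8 km.
Transfer time t = π√(a_t³/μ) = 1.8242×10^7 s.
Target angular speed ω₂ = √(μ/r₂³) = 8.1816×10^-8 rad/s.
Angle swept by the target during transfer: ω₂·t = 1.4925 rad = 85.51°.
The deep-space probe traverses 180° on the transfer ellipse, so the target must lead by 180° − 85.51° = 94.5°.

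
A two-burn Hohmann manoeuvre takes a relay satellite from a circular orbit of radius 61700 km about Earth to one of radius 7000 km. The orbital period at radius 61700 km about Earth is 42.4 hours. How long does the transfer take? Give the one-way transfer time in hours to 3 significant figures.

t = 8.81 hours

From Kepler's third law T² = 4π²r³/μ at r = 61700 km, T = 42.4 hours = 42.4 × 3600 s = 1.5264×10^5 s: μ = 4π²r³/T² = 3.97996×10^5 km³/s².
Transfer-ellipse semi-major axis a_t = (r₁ + r₂)/2 = (61700 + 7000)/2 = 34350 km.
By Kepler's third law the transfer-orbit period is T = 2π√(a_t³/μ), so t = T/2 = 31700 s.
Converting: 31700 s ÷ 3600 s/hour = 8.81 hours.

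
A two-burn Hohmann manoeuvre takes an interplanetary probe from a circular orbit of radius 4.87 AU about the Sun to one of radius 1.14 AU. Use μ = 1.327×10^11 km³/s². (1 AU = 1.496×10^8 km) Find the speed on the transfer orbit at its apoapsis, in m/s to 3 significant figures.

In km: r₁ = 4.87 × 1.496×10^8 = 7.28552×10^8 km; r₂ = 1.14 × 1.496×10^8 = 1.70544×10^8 km.
The Hohmann ellipse has a_t = (r₁ + r₂)/2 = 4.49548×10^8 km.
The apoapsis of the transfer ellipse is at r = 7.28552×10^8 km.
From the vis-viva equation, v = √[μ(2/r − 1/a_t)] = 8.313 km/s.

v = 8310 m/s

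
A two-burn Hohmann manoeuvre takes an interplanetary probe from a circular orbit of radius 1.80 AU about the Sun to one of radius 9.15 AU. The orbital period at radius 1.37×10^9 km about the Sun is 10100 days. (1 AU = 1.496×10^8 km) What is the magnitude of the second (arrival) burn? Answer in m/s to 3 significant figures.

Δv₂ = 4210 m/s

From Kepler's third law T² = 4π²r³/μ at r = 1.37×10^9 km, T = 10100 days = 10100 × 86400 s = 8.7264×10^8 s: μ = 4π²r³/T² = 1.33306×10^11 km³/s².
In km: r₁ = 1.80 × 1.496×10^8 = 2.6928×10^8 km; r₂ = 9.15 × 1.496×10^8 = 1.36884×10^9 km.
Transfer-ellipse semi-major axis a_t = (r₁ + r₂)/2 = (2.6928×10^8 + 1.36884×10^9)/2 = 8.1906×10^8 km.
Circular speed at r = 1.36884×10^9 km: v_c = √(μ/r) = 9.868 km/s.
Transfer-orbit speed at the same r (vis-viva, a = a_t): v_t = √[μ(2/r − 1/a_t)] = 5.658 km/s.
Δv₂ = |v_t − v_c| = |5.658 − 9.868| = 4.210 km/s.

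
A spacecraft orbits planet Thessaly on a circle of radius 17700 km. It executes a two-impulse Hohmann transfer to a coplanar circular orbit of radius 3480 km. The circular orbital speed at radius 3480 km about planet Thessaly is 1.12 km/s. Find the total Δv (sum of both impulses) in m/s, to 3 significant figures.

Δv = 540 m/s

From the circular-orbit relation v² = μ/r at r = 3480 km: μ = v²r = (1.12)² × 3480 = 4365.31 km³/s².
Semi-major axis of the transfer orbit: a_t = (17700 + 3480)/2 = 10590 km.
At r₁ the circular-orbit speed is v₁ = √(μ/r₁) = 0.4966 km/s.
Transfer-orbit speed at r₁ (vis-viva): v_a = √[μ(2/r₁ − 1/a_t)] = 0.2847 km/s.
First burn Δv₁ = |v_a − v₁| = 0.2119 km/s.
At r₂, v₂ = √(μ/r₂) = 1.120 km/s.
Transfer-orbit speed at r₂: v_p = √[μ(2/r₂ − 1/a_t)] = 1.448 km/s.
Second burn Δv₂ = |v₂ − v_p| = 0.3280 km/s.
Total Δv = Δv₁ + Δv₂ = 0.5399 km/s.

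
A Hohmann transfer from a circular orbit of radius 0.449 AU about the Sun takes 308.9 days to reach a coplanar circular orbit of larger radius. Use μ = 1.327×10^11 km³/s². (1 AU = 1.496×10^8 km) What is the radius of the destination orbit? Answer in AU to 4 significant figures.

r₂ = 2.390 AU

In km: r₁ = 0.449 × 1.496×10^8 = 6.71704×10^7 km.
Transfer time t = 308.9 days = 2.668896×10^7 s, and t = π√(a_t³/μ).
So a_t = (μ t²/π²)^(1/3) = (1.327×10^11 × (2.668896×10^7)² / π²)^(1/3) = 2.1236×10^8 km.
Since a_t = (r₁ + r₂)/2, r₂ = 2a_t − r₁ = 2×2.1236×10^8 − 6.71704×10^7 = 3.575496×10^8 km.
In AU: r₂ = 3.575496×10^8 / 1.496×10^8 = 2.390 AU.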